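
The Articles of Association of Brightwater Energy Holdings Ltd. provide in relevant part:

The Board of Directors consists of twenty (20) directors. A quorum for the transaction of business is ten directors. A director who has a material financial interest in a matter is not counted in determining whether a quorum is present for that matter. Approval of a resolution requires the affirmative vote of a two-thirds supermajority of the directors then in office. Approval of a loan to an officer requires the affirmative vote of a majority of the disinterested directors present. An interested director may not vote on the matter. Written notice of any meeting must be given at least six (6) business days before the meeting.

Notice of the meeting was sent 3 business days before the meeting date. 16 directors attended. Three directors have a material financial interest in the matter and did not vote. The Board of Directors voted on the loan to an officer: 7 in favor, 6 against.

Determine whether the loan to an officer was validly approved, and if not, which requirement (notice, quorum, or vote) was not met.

Invalid — notice requirement not satisfied.

Notice: 3 business days given; 6 required (3 < 6). Not satisfied.
Quorum: 16 present, but the 3 interested directors do not count, leaving 13. Quorum is 10. Satisfied.
Vote: the loan to an officer requires a majority of the disinterested directors present (16 − 3 = 13). A majority of 13 is 7, so 7 affirmative votes are needed; 7 voted in favor. Satisfied.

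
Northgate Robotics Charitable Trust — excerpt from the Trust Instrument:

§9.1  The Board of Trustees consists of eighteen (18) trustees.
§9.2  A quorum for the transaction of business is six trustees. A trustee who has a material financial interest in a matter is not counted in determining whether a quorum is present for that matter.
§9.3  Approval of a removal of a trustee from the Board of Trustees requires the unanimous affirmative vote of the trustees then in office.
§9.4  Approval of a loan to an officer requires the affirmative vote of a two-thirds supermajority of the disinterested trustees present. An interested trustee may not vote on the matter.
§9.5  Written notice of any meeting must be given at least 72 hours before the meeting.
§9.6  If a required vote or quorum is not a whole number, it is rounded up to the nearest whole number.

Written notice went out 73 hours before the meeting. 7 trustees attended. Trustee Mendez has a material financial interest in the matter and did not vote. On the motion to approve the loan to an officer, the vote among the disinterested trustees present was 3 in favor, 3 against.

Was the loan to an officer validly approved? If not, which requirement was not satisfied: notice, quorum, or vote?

Invalid — vote requirement not satisfied.

Notice: 73 hours given; 72 required (73 ≥ 72). Satisfied.
Quorum: 7 present, but the 1 interested trustee does not count, leaving 6. Quorum is 6. Satisfied.
Vote: the loan to an officer requires two-thirds of the disinterested trustees present (7 − 1 = 6). 2/3 of 6 = 4, so 4 affirmative votes are needed; 3 voted in favor. Not satisfied.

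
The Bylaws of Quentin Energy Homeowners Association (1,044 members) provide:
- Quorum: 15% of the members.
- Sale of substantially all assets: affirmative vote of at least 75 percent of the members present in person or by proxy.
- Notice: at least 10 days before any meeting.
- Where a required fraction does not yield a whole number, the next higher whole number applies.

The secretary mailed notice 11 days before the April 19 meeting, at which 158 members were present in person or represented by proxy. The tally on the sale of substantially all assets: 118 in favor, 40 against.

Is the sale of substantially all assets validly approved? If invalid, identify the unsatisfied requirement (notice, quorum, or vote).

Notice: 11 days given; 10 required. Satisfied.
Quorum: 15% of 1,044 = 156.60, rounded up to 157; 158 present. Satisfied.
Vote: requires three-fourths of those present (158); 3/4 of 158 = 118.50, rounded up to 119, so 119 needed; 118 in favor. Not satisfied.

Invalid — vote requirement not satisfied.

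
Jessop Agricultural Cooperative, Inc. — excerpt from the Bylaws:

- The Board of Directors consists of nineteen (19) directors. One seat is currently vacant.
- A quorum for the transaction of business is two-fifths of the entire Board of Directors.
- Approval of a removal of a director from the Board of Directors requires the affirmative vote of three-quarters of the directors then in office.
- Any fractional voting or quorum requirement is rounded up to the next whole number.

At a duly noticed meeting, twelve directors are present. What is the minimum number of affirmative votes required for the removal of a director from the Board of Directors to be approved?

14

The removal of a director from the Board of Directors requires three-fourths of the directors then in office (18).
3/4 of 18 = 13.50, rounded up to 14.
(Only 12 can vote, so the removal of a director from the Board of Directors cannot pass at this meeting, but the required vote is still 14.)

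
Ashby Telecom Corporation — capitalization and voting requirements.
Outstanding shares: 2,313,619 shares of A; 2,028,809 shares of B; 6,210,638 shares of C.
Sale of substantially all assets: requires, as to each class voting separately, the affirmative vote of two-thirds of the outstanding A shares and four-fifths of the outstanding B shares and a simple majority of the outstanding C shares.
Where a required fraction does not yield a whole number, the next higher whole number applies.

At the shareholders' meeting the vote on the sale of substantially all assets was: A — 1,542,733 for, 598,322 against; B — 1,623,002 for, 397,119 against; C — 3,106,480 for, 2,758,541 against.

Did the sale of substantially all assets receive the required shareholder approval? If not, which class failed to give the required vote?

Not approved — the B shares did not give the required vote.

A: 2/3 of 2313619 = 1542412.67, rounded up to 1542413; 1,542,413 required, 1,542,733 in favor — approved.
B: 4/5 of 2028809 = 1623047.20, rounded up to 1623048; 1,623,048 required, 1,623,002 in favor — not approved.
C: a majority of 6210638 is 3105320; 3,105,320 required, 3,106,480 in favor — approved.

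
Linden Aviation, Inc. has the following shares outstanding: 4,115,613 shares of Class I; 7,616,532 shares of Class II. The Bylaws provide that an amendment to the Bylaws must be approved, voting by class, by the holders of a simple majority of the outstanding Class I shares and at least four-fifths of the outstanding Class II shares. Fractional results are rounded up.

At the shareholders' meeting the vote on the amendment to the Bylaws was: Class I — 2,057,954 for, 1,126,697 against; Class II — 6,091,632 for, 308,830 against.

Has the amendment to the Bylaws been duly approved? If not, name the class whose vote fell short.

Class I: a majority of 4115613 is 2057807; 2,057,807 required, 2,057,954 in favor — approved.
Class II: 4/5 of 7616532 = 6093225.60, rounded up to 6093226; 6,093,226 required, 6,091,632 in favor — not approved.

Not approved — the Class II shares did not give the required vote.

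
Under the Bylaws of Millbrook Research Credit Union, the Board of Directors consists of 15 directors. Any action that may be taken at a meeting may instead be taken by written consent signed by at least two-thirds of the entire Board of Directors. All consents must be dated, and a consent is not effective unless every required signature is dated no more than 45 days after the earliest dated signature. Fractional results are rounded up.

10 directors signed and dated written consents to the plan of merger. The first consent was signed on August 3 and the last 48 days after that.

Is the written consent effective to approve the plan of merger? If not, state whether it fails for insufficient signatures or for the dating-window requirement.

Not effective — dating-window requirement not satisfied.

Signatures required: at least two-thirds of 15 — 2/3 of 15 = 10, so 10 needed; 10 signed. Sufficient.
Dating window: the latest signature is 48 days after the earliest; the limit is 45 days. Outside the window.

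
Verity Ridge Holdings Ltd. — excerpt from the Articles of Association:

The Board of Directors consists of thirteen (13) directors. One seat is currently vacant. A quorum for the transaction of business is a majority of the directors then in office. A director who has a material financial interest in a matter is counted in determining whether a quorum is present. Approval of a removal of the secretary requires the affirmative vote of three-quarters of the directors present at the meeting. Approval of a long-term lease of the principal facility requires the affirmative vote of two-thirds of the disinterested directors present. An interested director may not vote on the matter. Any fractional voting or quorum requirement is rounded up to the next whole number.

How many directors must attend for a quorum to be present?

7

A majority of 12 is 7.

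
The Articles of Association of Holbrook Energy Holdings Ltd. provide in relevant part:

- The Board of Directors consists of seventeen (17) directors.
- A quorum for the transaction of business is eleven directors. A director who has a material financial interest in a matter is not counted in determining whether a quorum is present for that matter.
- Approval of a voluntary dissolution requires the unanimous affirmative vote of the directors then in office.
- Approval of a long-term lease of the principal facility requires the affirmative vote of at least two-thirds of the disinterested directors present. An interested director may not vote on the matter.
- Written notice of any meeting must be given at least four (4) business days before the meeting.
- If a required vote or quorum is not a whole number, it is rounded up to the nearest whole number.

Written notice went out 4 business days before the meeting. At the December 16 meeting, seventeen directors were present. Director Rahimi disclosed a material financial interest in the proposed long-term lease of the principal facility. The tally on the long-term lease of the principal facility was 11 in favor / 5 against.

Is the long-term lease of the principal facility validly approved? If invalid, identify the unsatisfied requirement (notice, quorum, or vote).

Notice: 4 business days given; 4 required (4 ≥ 4). Satisfied.
Quorum: 17 present, but the 1 interested director does not count, leaving 16. Quorum is 11. Satisfied.
Vote: the long-term lease of the principal facility requires two-thirds of the disinterested directors present (17 − 1 = 16). 2/3 of 16 = 10.67, rounded up to 11, so 11 affirmative votes are needed; 11 voted in favor. Satisfied.

Valid — all requirements satisfied.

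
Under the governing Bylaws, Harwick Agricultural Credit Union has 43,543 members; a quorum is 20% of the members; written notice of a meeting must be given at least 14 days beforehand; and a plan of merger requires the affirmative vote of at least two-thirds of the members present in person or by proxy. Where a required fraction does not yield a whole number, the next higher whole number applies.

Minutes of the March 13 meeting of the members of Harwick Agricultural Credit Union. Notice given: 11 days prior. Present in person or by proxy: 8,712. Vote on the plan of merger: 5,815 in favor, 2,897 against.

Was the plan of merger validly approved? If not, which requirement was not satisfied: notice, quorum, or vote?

Notice: 11 days given; 14 required. Not satisfied.
Quorum: 20% of 43,543 = 8,708.60, rounded up to 8,709; 8,712 present. Satisfied.
Vote: requires two-thirds of those present (8,712); 2/3 of 8712 = 5808, so 5,808 needed; 5,815 in favor. Satisfied.

Invalid — notice requirement not satisfied.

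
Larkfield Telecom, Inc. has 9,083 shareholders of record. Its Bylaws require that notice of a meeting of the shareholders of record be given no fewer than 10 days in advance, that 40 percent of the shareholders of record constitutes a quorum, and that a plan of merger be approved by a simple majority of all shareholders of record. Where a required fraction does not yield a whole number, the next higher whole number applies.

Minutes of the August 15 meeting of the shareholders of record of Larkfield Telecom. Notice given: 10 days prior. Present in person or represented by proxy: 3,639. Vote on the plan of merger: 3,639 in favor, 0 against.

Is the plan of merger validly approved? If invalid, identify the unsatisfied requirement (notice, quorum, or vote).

Invalid — vote requirement not satisfied.

Notice: 10 days given; 10 required. Satisfied.
Quorum: 40% of 9,083 = 3,633.20, rounded up to 3,634; 3,639 present. Satisfied.
Vote: requires a majority of all shareholders of record (9,083); a majority of 9083 is 4542, so 4,542 needed; 3,639 in favor. Not satisfied.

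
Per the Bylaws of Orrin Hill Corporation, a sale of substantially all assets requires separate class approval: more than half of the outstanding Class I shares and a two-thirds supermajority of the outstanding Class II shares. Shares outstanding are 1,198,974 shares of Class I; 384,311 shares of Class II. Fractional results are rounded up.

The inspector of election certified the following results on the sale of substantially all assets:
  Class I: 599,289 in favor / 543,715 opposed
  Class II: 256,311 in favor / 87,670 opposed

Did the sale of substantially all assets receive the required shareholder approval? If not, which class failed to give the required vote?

Not approved — the Class I shares did not give the required vote.

Class I: a majority of 1198974 is 599488; 599,488 required, 599,289 in favor — not approved.
Class II: 2/3 of 384311 = 256207.33, rounded up to 256208; 256,208 required, 256,311 in favor — approved.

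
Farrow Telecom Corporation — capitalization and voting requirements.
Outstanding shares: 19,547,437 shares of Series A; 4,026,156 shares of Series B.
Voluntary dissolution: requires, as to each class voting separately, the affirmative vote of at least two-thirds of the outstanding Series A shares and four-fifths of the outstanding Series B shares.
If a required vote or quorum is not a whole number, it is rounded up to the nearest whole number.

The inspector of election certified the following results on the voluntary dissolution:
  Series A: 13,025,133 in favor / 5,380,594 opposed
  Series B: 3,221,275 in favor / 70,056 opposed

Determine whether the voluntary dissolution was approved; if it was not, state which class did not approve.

Series A: 2/3 of 19547437 = 13031624.67, rounded up to 13031625; 13,031,625 required, 13,025,133 in favor — not approved.
Series B: 4/5 of 4026156 = 3220924.80, rounded up to 3220925; 3,220,925 required, 3,221,275 in favor — approved.

Not approved — the Series A shares did not give the required vote.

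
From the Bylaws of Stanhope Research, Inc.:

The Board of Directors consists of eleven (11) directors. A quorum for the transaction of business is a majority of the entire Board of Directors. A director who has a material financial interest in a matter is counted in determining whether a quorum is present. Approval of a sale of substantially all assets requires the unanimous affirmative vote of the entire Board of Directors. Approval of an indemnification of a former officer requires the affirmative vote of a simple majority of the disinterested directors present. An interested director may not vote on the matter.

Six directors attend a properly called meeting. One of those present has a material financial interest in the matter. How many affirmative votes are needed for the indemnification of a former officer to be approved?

3

The indemnification of a former officer requires a majority of the disinterested directors present (6 − 1 = 5).
A majority of 5 is 3.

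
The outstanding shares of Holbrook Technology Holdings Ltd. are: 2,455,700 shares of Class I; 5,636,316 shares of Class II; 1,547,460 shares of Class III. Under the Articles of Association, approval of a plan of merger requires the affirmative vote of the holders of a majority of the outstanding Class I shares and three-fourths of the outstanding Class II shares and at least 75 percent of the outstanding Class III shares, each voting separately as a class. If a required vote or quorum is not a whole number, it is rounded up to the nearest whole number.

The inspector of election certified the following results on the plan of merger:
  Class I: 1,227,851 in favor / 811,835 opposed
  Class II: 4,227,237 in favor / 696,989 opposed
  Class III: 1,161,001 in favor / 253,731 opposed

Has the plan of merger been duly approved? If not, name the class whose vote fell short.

Approved — every class gave the required vote.

Class I: a majority of 2455700 is 1227851; 1,227,851 required, 1,227,851 in favor — approved.
Class II: 3/4 of 5636316 = 4227237; 4,227,237 required, 4,227,237 in favor — approved.
Class III: 3/4 of 1547460 = 1160595; 1,160,595 required, 1,161,001 in favor — approved.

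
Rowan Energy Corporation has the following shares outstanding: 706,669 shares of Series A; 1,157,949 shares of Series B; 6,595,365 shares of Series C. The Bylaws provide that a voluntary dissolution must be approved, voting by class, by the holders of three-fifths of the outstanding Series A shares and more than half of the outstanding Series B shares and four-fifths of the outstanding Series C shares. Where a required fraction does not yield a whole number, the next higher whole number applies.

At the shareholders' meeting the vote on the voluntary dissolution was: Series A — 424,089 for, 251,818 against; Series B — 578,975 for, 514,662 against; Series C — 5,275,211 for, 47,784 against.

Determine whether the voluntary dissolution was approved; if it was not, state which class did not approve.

Series A: 3/5 of 706669 = 424001.40, rounded up to 424002; 424,002 required, 424,089 in favor — approved.
Series B: a majority of 1157949 is 578975; 578,975 required, 578,975 in favor — approved.
Series C: 4/5 of 6595365 = 5276292; 5,276,292 required, 5,275,211 in favor — not approved.

Not approved — the Series C shares did not give the required vote.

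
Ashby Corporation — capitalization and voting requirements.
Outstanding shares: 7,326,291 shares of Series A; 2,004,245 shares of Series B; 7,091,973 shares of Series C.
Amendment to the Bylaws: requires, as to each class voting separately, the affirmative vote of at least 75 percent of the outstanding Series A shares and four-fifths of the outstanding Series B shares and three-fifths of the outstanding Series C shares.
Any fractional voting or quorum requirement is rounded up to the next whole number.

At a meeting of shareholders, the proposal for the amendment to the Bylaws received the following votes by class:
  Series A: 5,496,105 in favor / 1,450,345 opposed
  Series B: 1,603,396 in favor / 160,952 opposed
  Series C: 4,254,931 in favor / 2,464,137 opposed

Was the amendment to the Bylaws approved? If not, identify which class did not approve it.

Not approved — the Series C shares did not give the required vote.

Series A: 3/4 of 7326291 = 5494718.25, rounded up to 5494719; 5,494,719 required, 5,496,105 in favor — approved.
Series B: 4/5 of 2004245 = 1603396; 1,603,396 required, 1,603,396 in favor — approved.
Series C: 3/5 of 7091973 = 4255183.80, rounded up to 4255184; 4,255,184 required, 4,254,931 in favor — not approved.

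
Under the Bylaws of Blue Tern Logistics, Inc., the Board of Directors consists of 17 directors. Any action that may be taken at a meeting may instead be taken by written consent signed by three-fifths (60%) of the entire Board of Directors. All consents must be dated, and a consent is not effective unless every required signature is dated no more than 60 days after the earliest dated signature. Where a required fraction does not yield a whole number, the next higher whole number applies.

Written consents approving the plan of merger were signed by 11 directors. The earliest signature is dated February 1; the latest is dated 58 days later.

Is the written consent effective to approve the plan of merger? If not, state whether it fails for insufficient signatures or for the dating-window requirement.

Effective — both the signature and dating-window requirements are satisfied.

Signatures required: three-fifths (60%) of 17 — 3/5 of 17 = 10.20, rounded up to 11, so 11 needed; 11 signed. Sufficient.
Dating window: the latest signature is 58 days after the earliest; the limit is 60 days. Within the window.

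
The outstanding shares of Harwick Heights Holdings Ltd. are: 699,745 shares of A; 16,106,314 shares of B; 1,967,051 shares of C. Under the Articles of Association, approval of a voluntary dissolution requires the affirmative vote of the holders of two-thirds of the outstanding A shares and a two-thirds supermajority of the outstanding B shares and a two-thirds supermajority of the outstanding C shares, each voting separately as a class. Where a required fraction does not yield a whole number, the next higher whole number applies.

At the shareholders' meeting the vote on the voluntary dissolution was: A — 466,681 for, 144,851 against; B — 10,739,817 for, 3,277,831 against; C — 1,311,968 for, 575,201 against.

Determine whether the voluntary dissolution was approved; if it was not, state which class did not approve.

Approved — every class gave the required vote.

A: 2/3 of 699745 = 466496.67, rounded up to 466497; 466,497 required, 466,681 in favor — approved.
B: 2/3 of 16106314 = 10737542.67, rounded up to 10737543; 10,737,543 required, 10,739,817 in favor — approved.
C: 2/3 of 1967051 = 1311367.33, rounded up to 1311368; 1,311,368 required, 1,311,968 in favor — approved.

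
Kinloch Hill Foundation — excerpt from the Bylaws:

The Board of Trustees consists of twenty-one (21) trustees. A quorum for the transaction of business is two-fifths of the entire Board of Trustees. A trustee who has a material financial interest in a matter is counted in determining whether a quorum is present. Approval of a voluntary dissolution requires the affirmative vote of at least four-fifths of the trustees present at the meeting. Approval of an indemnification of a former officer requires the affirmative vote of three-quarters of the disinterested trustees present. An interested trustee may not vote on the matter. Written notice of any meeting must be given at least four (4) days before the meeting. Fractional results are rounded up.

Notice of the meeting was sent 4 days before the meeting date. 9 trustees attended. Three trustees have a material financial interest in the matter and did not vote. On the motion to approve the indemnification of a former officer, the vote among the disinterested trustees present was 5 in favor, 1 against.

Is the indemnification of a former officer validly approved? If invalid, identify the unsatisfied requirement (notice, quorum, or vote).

Notice: 4 days given; 4 required (4 ≥ 4). Satisfied.
Quorum: 9 present (interested trustees count toward quorum); quorum is 9. Satisfied.
Vote: the indemnification of a former officer requires three-fourths of the disinterested trustees present (9 − 3 = 6). 3/4 of 6 = 4.50, rounded up to 5, so 5 affirmative votes are needed; 5 voted in favor. Satisfied.

Valid — all requirements satisfied.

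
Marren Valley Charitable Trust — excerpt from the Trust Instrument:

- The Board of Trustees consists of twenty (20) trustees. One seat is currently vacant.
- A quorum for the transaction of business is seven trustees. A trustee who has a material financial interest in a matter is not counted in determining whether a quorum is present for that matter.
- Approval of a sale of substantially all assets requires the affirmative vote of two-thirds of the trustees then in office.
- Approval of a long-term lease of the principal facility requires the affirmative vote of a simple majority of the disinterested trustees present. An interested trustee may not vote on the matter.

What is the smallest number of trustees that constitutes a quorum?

7

The quorum is fixed at 7.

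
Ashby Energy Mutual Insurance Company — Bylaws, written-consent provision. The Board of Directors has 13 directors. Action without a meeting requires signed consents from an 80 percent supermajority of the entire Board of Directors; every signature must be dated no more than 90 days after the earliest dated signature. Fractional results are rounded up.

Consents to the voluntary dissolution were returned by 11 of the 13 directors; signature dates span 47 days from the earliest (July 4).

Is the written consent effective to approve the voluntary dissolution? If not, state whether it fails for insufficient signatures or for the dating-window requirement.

Signatures required: an 80 percent supermajority of 13 — 4/5 of 13 = 10.40, rounded up to 11, so 11 needed; 11 signed. Sufficient.
Dating window: the latest signature is 47 days after the earliest; the limit is 90 days. Within the window.

Effective — both the signature and dating-window requirements are satisfied.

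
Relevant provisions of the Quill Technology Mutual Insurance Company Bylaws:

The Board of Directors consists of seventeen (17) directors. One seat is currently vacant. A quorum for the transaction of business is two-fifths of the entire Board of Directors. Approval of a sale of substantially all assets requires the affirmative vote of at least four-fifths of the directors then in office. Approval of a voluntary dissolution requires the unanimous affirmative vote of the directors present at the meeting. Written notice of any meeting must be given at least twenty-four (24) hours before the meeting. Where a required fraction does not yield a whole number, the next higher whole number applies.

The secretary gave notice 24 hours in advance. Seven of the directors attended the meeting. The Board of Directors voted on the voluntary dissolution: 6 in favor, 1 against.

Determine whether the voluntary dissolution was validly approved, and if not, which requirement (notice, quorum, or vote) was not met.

Invalid — vote requirement not satisfied.

Notice: 24 hours given; 24 required (24 ≥ 24). Satisfied.
Quorum: 7 present; quorum is 7. Satisfied.
Vote: the voluntary dissolution requires the unanimous vote of the directors present (7). Unanimous means all 7, so 7 affirmative votes are needed; 6 voted in favor. Not satisfied.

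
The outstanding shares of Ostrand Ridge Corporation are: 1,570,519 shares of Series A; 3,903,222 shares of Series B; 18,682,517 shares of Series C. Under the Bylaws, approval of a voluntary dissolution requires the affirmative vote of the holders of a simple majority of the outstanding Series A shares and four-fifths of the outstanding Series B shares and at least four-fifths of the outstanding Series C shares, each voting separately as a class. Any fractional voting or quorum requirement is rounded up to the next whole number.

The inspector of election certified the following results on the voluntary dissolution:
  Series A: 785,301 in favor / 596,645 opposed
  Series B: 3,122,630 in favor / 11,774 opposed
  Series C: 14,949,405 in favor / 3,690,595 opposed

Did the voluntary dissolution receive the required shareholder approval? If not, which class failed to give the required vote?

Approved — every class gave the required vote.

Series A: a majority of 1570519 is 785260; 785,260 required, 785,301 in favor — approved.
Series B: 4/5 of 3903222 = 3122577.60, rounded up to 3122578; 3,122,578 required, 3,122,630 in favor — approved.
Series C: 4/5 of 18682517 = 14946013.60, rounded up to 14946014; 14,946,014 required, 14,949,405 in favor — approved.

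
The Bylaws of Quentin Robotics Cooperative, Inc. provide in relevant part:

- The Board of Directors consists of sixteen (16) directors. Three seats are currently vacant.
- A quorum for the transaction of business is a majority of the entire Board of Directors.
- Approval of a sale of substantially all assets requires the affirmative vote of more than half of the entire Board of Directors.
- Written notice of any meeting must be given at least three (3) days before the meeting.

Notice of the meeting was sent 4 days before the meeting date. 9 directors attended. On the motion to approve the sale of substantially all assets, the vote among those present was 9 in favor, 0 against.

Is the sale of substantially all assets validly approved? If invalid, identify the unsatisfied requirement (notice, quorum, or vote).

Notice: 4 days given; 3 required (4 ≥ 3). Satisfied.
Quorum: 9 present; quorum is 9. Satisfied.
Vote: the sale of substantially all assets requires a majority of the entire Board of Directors (16). A majority of 16 is 9, so 9 affirmative votes are needed; 9 voted in favor. Satisfied.

Valid — all requirements satisfied.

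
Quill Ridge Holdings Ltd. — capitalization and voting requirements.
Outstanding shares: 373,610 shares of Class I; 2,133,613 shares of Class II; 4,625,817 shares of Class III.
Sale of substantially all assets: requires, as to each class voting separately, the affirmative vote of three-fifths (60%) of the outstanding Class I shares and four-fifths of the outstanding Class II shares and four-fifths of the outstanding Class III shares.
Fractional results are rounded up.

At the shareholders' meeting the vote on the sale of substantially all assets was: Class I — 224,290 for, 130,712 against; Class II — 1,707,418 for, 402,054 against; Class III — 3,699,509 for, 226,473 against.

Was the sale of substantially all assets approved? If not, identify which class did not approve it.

Class I: 3/5 of 373610 = 224166; 224,166 required, 224,290 in favor — approved.
Class II: 4/5 of 2133613 = 1706890.40, rounded up to 1706891; 1,706,891 required, 1,707,418 in favor — approved.
Class III: 4/5 of 4625817 = 3700653.60, rounded up to 3700654; 3,700,654 required, 3,699,509 in favor — not approved.

Not approved — the Class III shares did not give the required vote.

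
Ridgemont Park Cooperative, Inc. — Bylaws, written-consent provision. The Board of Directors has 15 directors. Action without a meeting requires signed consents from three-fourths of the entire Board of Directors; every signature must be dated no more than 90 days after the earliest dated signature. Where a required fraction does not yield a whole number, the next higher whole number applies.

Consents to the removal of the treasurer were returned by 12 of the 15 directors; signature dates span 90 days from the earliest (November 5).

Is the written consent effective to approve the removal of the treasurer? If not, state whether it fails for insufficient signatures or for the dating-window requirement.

Effective — both the signature and dating-window requirements are satisfied.

Signatures required: three-fourths of 15 — 3/4 of 15 = 11.25, rounded up to 12, so 12 needed; 12 signed. Sufficient.
Dating window: the latest signature is 90 days after the earliest; the limit is 90 days. Within the window.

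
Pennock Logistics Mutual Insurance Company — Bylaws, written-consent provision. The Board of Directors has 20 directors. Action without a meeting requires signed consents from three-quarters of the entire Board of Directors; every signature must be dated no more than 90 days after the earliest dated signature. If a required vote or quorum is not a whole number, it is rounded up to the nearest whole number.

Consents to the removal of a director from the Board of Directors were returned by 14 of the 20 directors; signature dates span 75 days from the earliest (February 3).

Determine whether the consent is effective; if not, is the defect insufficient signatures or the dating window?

Signatures required: three-quarters of 20 — 3/4 of 20 = 15, so 15 needed; 14 signed. Insufficient.
Dating window: the latest signature is 75 days after the earliest; the limit is 90 days. Within the window.

Not effective — insufficient signatures.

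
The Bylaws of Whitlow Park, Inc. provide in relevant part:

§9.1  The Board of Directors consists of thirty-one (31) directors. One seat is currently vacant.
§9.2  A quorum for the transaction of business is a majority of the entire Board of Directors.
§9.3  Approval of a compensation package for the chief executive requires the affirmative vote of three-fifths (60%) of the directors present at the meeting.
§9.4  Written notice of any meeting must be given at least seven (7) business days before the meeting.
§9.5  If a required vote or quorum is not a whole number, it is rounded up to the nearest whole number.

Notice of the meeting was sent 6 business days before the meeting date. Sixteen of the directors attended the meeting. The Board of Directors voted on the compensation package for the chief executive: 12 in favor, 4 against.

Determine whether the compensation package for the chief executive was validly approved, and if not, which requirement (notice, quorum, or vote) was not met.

Notice: 6 business days given; 7 required (6 < 7). Not satisfied.
Quorum: 16 present; quorum is 16. Satisfied.
Vote: the compensation package for the chief executive requires three-fifths of the directors present (16). 3/5 of 16 = 9.60, rounded up to 10, so 10 affirmative votes are needed; 12 voted in favor. Satisfied.

Invalid — notice requirement not satisfied.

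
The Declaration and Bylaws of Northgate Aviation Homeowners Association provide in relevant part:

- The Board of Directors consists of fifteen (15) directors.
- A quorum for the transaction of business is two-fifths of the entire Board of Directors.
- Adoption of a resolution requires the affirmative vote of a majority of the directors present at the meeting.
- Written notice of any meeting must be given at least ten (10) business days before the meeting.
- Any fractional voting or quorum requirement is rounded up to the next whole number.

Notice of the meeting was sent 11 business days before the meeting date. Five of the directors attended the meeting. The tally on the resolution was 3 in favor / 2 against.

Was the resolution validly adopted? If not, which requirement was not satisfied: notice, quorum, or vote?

Invalid — quorum requirement not satisfied.

Notice: 11 business days given; 10 required (11 ≥ 10). Satisfied.
Quorum: 5 present; quorum is 6. Not satisfied.
Vote: the resolution requires a majority of the directors present (5). A majority of 5 is 3, so 3 affirmative votes are needed; 3 voted in favor. Satisfied. (Moot — without a quorum no business can be validly transacted.)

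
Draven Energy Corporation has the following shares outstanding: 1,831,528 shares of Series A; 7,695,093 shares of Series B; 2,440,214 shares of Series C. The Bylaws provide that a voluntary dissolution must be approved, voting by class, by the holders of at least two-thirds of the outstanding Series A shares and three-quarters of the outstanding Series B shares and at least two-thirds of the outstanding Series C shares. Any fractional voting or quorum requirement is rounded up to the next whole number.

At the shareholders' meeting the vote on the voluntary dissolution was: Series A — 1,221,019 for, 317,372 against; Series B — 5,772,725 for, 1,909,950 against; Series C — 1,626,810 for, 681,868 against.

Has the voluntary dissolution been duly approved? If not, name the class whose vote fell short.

Approved — every class gave the required vote.

Series A: 2/3 of 1831528 = 1221018.67, rounded up to 1221019; 1,221,019 required, 1,221,019 in favor — approved.
Series B: 3/4 of 7695093 = 5771319.75, rounded up to 5771320; 5,771,320 required, 5,772,725 in favor — approved.
Series C: 2/3 of 2440214 = 1626809.33, rounded up to 1626810; 1,626,810 required, 1,626,810 in favor — approved.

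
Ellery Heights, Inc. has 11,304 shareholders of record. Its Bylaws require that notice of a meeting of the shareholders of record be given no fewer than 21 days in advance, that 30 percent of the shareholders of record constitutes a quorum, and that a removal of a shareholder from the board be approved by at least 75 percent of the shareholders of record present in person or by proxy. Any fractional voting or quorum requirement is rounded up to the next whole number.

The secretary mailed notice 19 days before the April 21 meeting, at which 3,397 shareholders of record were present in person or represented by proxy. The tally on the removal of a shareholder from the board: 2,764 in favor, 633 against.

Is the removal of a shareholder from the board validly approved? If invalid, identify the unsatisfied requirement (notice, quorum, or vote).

Notice: 19 days given; 21 required. Not satisfied.
Quorum: 30% of 11,304 = 3,391.20, rounded up to 3,392; 3,397 present. Satisfied.
Vote: requires three-fourths of those present (3,397); 3/4 of 3397 = 2547.75, rounded up to 2548, so 2,548 needed; 2,764 in favor. Satisfied.

Invalid — notice requirement not satisfied.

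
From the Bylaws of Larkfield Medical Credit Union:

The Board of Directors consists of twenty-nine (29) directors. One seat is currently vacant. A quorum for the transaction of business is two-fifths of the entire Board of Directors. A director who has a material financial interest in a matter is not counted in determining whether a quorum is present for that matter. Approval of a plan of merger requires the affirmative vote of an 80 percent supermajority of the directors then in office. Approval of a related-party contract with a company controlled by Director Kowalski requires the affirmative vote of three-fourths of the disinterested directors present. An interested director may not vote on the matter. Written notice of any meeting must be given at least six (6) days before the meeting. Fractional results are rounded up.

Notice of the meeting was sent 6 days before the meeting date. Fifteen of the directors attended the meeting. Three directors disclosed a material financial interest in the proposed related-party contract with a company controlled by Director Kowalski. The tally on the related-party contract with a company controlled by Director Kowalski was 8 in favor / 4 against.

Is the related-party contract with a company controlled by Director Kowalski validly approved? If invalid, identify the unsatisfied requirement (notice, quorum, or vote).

Notice: 6 days given; 6 required (6 ≥ 6). Satisfied.
Quorum: 15 present, but the 3 interested directors do not count, leaving 12. Quorum is 12. Satisfied.
Vote: the related-party contract with a company controlled by Director Kowalski requires three-fourths of the disinterested directors present (15 − 3 = 12). 3/4 of 12 = 9, so 9 affirmative votes are needed; 8 voted in favor. Not satisfied.

Invalid — vote requirement not satisfied.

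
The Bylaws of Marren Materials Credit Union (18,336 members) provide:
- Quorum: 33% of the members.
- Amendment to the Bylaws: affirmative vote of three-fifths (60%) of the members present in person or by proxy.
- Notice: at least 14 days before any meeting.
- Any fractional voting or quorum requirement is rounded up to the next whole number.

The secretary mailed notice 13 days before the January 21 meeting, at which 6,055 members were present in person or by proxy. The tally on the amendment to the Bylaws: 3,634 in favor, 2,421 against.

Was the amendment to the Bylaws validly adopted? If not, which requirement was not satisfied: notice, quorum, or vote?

Notice: 13 days given; 14 required. Not satisfied.
Quorum: 33% of 18,336 = 6,050.88, rounded up to 6,051; 6,055 present. Satisfied.
Vote: requires three-fifths of those present (6,055); 3/5 of 6055 = 3633, so 3,633 needed; 3,634 in favor. Satisfied.

Invalid — notice requirement not satisfied.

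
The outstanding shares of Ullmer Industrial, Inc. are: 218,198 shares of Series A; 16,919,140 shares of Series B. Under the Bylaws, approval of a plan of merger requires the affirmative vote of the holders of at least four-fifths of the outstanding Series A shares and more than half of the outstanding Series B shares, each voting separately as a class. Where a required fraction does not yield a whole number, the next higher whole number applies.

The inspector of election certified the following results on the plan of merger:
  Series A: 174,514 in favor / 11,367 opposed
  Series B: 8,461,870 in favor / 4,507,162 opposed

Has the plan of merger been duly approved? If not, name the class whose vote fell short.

Series A: 4/5 of 218198 = 174558.40, rounded up to 174559; 174,559 required, 174,514 in favor — not approved.
Series B: a majority of 16919140 is 8459571; 8,459,571 required, 8,461,870 in favor — approved.

Not approved — the Series A shares did not give the required vote.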